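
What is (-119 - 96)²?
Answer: 46225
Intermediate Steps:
(-119 - 96)² = (-215)² = 46225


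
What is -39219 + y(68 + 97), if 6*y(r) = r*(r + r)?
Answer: -30144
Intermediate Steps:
y(r) = r**2/3 (y(r) = (r*(r + r))/6 = (r*(2*r))/6 = (2*r**2)/6 = r**2/3)
-39219 + y(68 + 97) = -39219 + (68 + 97)**2/3 = -39219 + (1/3)*165**2 = -39219 + (1/3)*27225 = -39219 + 9075 = -30144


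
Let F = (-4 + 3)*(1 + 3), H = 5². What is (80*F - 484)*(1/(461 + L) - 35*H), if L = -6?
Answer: 320091696/455 ≈ 7.0350e+5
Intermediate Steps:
H = 25
F = -4 (F = -1*4 = -4)
(80*F - 484)*(1/(461 + L) - 35*H) = (80*(-4) - 484)*(1/(461 - 6) - 35*25) = (-320 - 484)*(1/455 - 875) = -804*(1/455 - 875) = -804*(-398124/455) = 320091696/455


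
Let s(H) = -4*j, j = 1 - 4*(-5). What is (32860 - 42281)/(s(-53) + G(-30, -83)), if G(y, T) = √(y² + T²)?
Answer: -791364/733 - 9421*√7789/733 ≈ -2213.9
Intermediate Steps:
j = 21 (j = 1 + 20 = 21)
G(y, T) = √(T² + y²)
s(H) = -84 (s(H) = -4*21 = -84)
(32860 - 42281)/(s(-53) + G(-30, -83)) = (32860 - 42281)/(-84 + √((-83)² + (-30)²)) = -9421/(-84 + √(6889 + 900)) = -9421/(-84 + √7789)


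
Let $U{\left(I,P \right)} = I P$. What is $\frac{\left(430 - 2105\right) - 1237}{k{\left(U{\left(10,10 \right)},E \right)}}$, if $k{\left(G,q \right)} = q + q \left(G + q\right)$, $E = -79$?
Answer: $\frac{1456}{869} \approx 1.6755$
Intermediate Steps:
$\frac{\left(430 - 2105\right) - 1237}{k{\left(U{\left(10,10 \right)},E \right)}} = \frac{\left(430 - 2105\right) - 1237}{\left(-79\right) \left(1 + 10 \cdot 10 - 79\right)} = \frac{-1675 - 1237}{\left(-79\right) \left(1 + 100 - 79\right)} = - \frac{2912}{\left(-79\right) 22} = - \frac{2912}{-1738} = \left(-2912\right) \left(- \frac{1}{1738}\right) = \frac{1456}{869}$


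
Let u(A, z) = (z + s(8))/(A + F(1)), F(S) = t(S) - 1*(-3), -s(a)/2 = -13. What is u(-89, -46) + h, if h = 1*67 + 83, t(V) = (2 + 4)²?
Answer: 752/5 ≈ 150.40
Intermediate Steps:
s(a) = 26 (s(a) = -2*(-13) = 26)
t(V) = 36 (t(V) = 6² = 36)
F(S) = 39 (F(S) = 36 - 1*(-3) = 36 + 3 = 39)
h = 150 (h = 67 + 83 = 150)
u(A, z) = (26 + z)/(39 + A) (u(A, z) = (z + 26)/(A + 39) = (26 + z)/(39 + A))
u(-89, -46) + h = (26 - 46)/(39 - 89) + 150 = -20/(-50) + 150 = -1/50*(-20) + 150 = ⅖ + 150 = 752/5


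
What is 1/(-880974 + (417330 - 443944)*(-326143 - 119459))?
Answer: 1/11858370654 ≈ 8.4329e-11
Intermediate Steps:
1/(-880974 + (417330 - 443944)*(-326143 - 119459)) = 1/(-880974 - 26614*(-445602)) = 1/(-880974 + 11859251628) = 1/11858370654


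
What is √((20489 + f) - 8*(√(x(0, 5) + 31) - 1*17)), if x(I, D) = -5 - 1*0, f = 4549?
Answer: √(25174 - 8*√26) ≈ 158.53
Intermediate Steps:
x(I, D) = -5 (x(I, D) = -5 + 0 = -5)
√((20489 + f) - 8*(√(x(0, 5) + 31) - 1*17)) = √((20489 + 4549) - 8*(√(-5 + 31) - 1*17)) = √(25038 - 8*(√26 - 17)) = √(25038 - 8*(-17 + √26)) = √(25038 + (136 - 8*√26)) = √(25174 - 8*√26)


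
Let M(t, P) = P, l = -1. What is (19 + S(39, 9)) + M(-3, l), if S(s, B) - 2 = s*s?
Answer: 1541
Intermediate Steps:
S(s, B) = 2 + s² (S(s, B) = 2 + s*s = 2 + s²)
(19 + S(39, 9)) + M(-3, l) = (19 + (2 + 39²)) - 1 = (19 + (2 + 1521)) - 1 = (19 + 1523) - 1 = 1542 - 1 = 1541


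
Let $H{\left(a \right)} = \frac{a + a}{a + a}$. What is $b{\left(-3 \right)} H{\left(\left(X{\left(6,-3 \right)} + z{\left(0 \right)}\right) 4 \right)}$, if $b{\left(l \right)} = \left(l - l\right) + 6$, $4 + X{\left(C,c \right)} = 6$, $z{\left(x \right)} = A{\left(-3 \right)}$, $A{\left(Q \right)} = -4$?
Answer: $6$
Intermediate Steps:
$z{\left(x \right)} = -4$
$X{\left(C,c \right)} = 2$ ($X{\left(C,c \right)} = -4 + 6 = 2$)
$b{\left(l \right)} = 6$ ($b{\left(l \right)} = 0 + 6 = 6$)
$H{\left(a \right)} = 1$ ($H{\left(a \right)} = \frac{2 a}{2 a} = 2 a \frac{1}{2 a} = 1$)
$b{\left(-3 \right)} H{\left(\left(X{\left(6,-3 \right)} + z{\left(0 \right)}\right) 4 \right)} = 6 \cdot 1 = 6$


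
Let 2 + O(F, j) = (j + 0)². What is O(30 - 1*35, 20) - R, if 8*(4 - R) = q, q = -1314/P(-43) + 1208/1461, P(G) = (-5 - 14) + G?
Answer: 143754557/362328 ≈ 396.75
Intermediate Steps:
P(G) = -19 + G
q = 997325/45291 (q = -1314/(-19 - 43) + 1208/1461 = -1314/(-62) + 1208*(1/1461) = -1314*(-1/62) + 1208/1461 = 657/31 + 1208/1461 = 997325/45291 ≈ 22.020)
R = 451987/362328 (R = 4 - ⅛*997325/45291 = 4 - 997325/362328 = 451987/362328 ≈ 1.2475)
O(F, j) = -2 + j² (O(F, j) = -2 + (j + 0)² = -2 + j²)
O(30 - 1*35, 20) - R = (-2 + 20²) - 1*451987/362328 = (-2 + 400) - 451987/362328 = 398 - 451987/362328 = 143754557/362328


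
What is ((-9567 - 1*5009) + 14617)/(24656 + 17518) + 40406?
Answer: 1704082685/42174 ≈ 40406.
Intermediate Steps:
((-9567 - 1*5009) + 14617)/(24656 + 17518) + 40406 = ((-9567 - 5009) + 14617)/42174 + 40406 = (-14576 + 14617)*(1/42174) + 40406 = 41*(1/42174) + 40406 = 41/42174 + 40406 = 1704082685/42174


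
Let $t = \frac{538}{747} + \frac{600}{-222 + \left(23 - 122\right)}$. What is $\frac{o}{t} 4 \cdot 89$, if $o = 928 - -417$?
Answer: $- \frac{19135801890}{45917} \approx -4.1675 \cdot 10^{5}$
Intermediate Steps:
$t = - \frac{91834}{79929}$ ($t = 538 \cdot \frac{1}{747} + \frac{600}{-222 - 99} = \frac{538}{747} + \frac{600}{-321} = \frac{538}{747} + 600 \left(- \frac{1}{321}\right) = \frac{538}{747} - \frac{200}{107} = - \frac{91834}{79929} \approx -1.1489$)
$o = 1345$ ($o = 928 + 417 = 1345$)
$\frac{o}{t} 4 \cdot 89 = \frac{1345}{- \frac{91834}{79929}} \cdot 4 \cdot 89 = 1345 \left(- \frac{79929}{91834}\right) 356 = \left(- \frac{107504505}{91834}\right) 356 = - \frac{19135801890}{45917}$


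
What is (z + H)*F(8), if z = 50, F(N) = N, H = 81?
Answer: 1048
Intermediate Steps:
(z + H)*F(8) = (50 + 81)*8 = 131*8 = 1048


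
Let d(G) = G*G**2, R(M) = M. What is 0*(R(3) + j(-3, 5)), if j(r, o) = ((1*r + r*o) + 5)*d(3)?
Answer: 0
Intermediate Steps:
d(G) = G**3
j(r, o) = 135 + 27*r + 27*o*r (j(r, o) = ((1*r + r*o) + 5)*3**3 = ((r + o*r) + 5)*27 = (5 + r + o*r)*27 = 135 + 27*r + 27*o*r)
0*(R(3) + j(-3, 5)) = 0*(3 + (135 + 27*(-3) + 27*5*(-3))) = 0*(3 + (135 - 81 - 405)) = 0*(3 - 351) = 0*(-348) = 0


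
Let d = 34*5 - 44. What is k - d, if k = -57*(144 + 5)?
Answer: -8619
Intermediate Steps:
d = 126 (d = 170 - 44 = 126)
k = -8493 (k = -57*149 = -8493)
k - d = -8493 - 1*126 = -8493 - 126 = -8619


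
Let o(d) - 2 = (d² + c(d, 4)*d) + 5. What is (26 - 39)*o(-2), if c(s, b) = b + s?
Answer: -91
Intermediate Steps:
o(d) = 7 + d² + d*(4 + d) (o(d) = 2 + ((d² + (4 + d)*d) + 5) = 2 + ((d² + d*(4 + d)) + 5) = 2 + (5 + d² + d*(4 + d)) = 7 + d² + d*(4 + d))
(26 - 39)*o(-2) = (26 - 39)*(7 + (-2)² - 2*(4 - 2)) = -13*(7 + 4 - 2*2) = -13*(7 + 4 - 4) = -13*7 = -91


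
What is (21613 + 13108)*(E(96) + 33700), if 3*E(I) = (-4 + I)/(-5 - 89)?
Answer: 164982178534/141 ≈ 1.1701e+9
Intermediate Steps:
E(I) = 2/141 - I/282 (E(I) = ((-4 + I)/(-5 - 89))/3 = ((-4 + I)/(-94))/3 = ((-4 + I)*(-1/94))/3 = (2/47 - I/94)/3 = 2/141 - I/282)
(21613 + 13108)*(E(96) + 33700) = (21613 + 13108)*((2/141 - 1/282*96) + 33700) = 34721*((2/141 - 16/47) + 33700) = 34721*(-46/141 + 33700) = 34721*(4751654/141) = 164982178534/141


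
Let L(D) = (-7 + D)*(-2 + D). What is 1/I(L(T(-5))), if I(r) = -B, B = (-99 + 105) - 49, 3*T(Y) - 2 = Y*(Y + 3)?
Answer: 1/43 ≈ 0.023256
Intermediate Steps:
T(Y) = 2/3 + Y*(3 + Y)/3 (T(Y) = 2/3 + (Y*(Y + 3))/3 = 2/3 + (Y*(3 + Y))/3 = 2/3 + Y*(3 + Y)/3)
B = -43 (B = 6 - 49 = -43)
I(r) = 43 (I(r) = -1*(-43) = 43)
1/I(L(T(-5))) = 1/43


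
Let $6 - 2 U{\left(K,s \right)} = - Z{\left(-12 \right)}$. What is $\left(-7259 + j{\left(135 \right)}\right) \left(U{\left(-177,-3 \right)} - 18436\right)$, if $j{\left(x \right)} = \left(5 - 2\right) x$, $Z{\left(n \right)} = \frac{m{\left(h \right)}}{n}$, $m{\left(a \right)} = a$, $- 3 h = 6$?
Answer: $\frac{758035265}{6} \approx 1.2634 \cdot 10^{8}$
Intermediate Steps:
$h = -2$ ($h = \left(- \frac{1}{3}\right) 6 = -2$)
$Z{\left(n \right)} = - \frac{2}{n}$
$j{\left(x \right)} = 3 x$
$U{\left(K,s \right)} = \frac{37}{12}$ ($U{\left(K,s \right)} = 3 - \frac{\left(-1\right) \left(- \frac{2}{-12}\right)}{2} = 3 - \frac{\left(-1\right) \left(\left(-2\right) \left(- \frac{1}{12}\right)\right)}{2} = 3 - \frac{\left(-1\right) \frac{1}{6}}{2} = 3 - - \frac{1}{12} = 3 + \frac{1}{12} = \frac{37}{12}$)
$\left(-7259 + j{\left(135 \right)}\right) \left(U{\left(-177,-3 \right)} - 18436\right) = \left(-7259 + 3 \cdot 135\right) \left(\frac{37}{12} - 18436\right) = \left(-7259 + 405\right) \left(- \frac{221195}{12}\right) = \left(-6854\right) \left(- \frac{221195}{12}\right) = \frac{758035265}{6}$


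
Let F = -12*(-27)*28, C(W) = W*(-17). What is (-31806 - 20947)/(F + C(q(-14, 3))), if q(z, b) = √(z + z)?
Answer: -17091972/2939617 - 896801*I*√7/41154638 ≈ -5.8144 - 0.057654*I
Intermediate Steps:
q(z, b) = √2*√z (q(z, b) = √(2*z) = √2*√z)
C(W) = -17*W
F = 9072 (F = 324*28 = 9072)
(-31806 - 20947)/(F + C(q(-14, 3))) = (-31806 - 20947)/(9072 - 17*√2*√(-14)) = -52753/(9072 - 17*√2*I*√14) = -52753/(9072 - 34*I*√7)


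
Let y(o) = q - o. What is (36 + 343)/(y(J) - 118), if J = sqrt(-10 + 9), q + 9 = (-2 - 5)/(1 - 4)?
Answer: -425238/139885 + 3411*I/139885 ≈ -3.0399 + 0.024384*I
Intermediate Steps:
q = -20/3 (q = -9 + (-2 - 5)/(1 - 4) = -9 - 7/(-3) = -9 - 7*(-1/3) = -9 + 7/3 = -20/3 ≈ -6.6667)
J = I (J = sqrt(-1) = I ≈ 1.0*I)
y(o) = -20/3 - o
(36 + 343)/(y(J) - 118) = (36 + 343)/((-20/3 - I) - 118) = 379/(-374/3 - I) = 379*(9*(-374/3 + I)/139885) = 3411*(-374/3 + I)/139885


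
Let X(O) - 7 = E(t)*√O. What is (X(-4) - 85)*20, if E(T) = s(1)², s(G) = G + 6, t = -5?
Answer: -1560 + 1960*I ≈ -1560.0 + 1960.0*I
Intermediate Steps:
s(G) = 6 + G
E(T) = 49 (E(T) = (6 + 1)² = 7² = 49)
X(O) = 7 + 49*√O
(X(-4) - 85)*20 = ((7 + 49*√(-4)) - 85)*20 = ((7 + 49*(2*I)) - 85)*20 = ((7 + 98*I) - 85)*20 = (-78 + 98*I)*20 = -1560 + 1960*I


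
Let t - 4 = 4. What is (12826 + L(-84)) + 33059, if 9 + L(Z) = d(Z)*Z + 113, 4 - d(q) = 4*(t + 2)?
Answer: 49013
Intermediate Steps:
t = 8 (t = 4 + 4 = 8)
d(q) = -36 (d(q) = 4 - 4*(8 + 2) = 4 - 4*10 = 4 - 1*40 = 4 - 40 = -36)
L(Z) = 104 - 36*Z (L(Z) = -9 + (-36*Z + 113) = -9 + (113 - 36*Z) = 104 - 36*Z)
(12826 + L(-84)) + 33059 = (12826 + (104 - 36*(-84))) + 33059 = (12826 + (104 + 3024)) + 33059 = (12826 + 3128) + 33059 = 15954 + 33059 = 49013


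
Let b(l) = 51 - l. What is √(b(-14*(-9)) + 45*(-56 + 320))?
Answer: √11805 ≈ 108.65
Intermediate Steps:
√(b(-14*(-9)) + 45*(-56 + 320)) = √((51 - (-14)*(-9)) + 45*(-56 + 320)) = √((51 - 1*126) + 45*264) = √((51 - 126) + 11880) = √(-75 + 11880) = √11805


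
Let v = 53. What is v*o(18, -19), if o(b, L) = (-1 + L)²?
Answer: 21200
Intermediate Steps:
v*o(18, -19) = 53*(-1 - 19)² = 53*(-20)² = 53*400 = 21200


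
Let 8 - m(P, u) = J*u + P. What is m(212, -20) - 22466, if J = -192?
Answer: -26510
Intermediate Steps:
m(P, u) = 8 - P + 192*u (m(P, u) = 8 - (-192*u + P) = 8 - (P - 192*u) = 8 + (-P + 192*u) = 8 - P + 192*u)
m(212, -20) - 22466 = (8 - 1*212 + 192*(-20)) - 22466 = (8 - 212 - 3840) - 22466 = -4044 - 22466 = -26510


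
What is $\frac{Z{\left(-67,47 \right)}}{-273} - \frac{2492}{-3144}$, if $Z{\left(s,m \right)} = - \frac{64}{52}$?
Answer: $\frac{247067}{309946} \approx 0.79713$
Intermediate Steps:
$Z{\left(s,m \right)} = - \frac{16}{13}$ ($Z{\left(s,m \right)} = \left(-64\right) \frac{1}{52} = - \frac{16}{13}$)
$\frac{Z{\left(-67,47 \right)}}{-273} - \frac{2492}{-3144} = - \frac{16}{13 \left(-273\right)} - \frac{2492}{-3144} = \left(- \frac{16}{13}\right) \left(- \frac{1}{273}\right) - - \frac{623}{786} = \frac{16}{3549} + \frac{623}{786} = \frac{247067}{309946}$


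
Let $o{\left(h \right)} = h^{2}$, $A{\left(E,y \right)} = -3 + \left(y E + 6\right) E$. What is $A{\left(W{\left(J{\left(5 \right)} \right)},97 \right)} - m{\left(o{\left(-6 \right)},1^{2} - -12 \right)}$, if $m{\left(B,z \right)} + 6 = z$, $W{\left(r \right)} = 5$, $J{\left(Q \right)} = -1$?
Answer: $2445$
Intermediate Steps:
$A{\left(E,y \right)} = -3 + E \left(6 + E y\right)$ ($A{\left(E,y \right)} = -3 + \left(E y + 6\right) E = -3 + \left(6 + E y\right) E = -3 + E \left(6 + E y\right)$)
$m{\left(B,z \right)} = -6 + z$
$A{\left(W{\left(J{\left(5 \right)} \right)},97 \right)} - m{\left(o{\left(-6 \right)},1^{2} - -12 \right)} = \left(-3 + 6 \cdot 5 + 97 \cdot 5^{2}\right) - \left(-6 + \left(1^{2} - -12\right)\right) = \left(-3 + 30 + 97 \cdot 25\right) - \left(-6 + \left(1 + 12\right)\right) = \left(-3 + 30 + 2425\right) - \left(-6 + 13\right) = 2452 - 7 = 2445$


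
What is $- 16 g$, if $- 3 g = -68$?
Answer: $- \frac{1088}{3} \approx -362.67$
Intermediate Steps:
$g = \frac{68}{3}$ ($g = \left(- \frac{1}{3}\right) \left(-68\right) = \frac{68}{3} \approx 22.667$)
$- 16 g = \left(-16\right) \frac{68}{3} = - \frac{1088}{3}$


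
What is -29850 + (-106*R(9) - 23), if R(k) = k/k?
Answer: -29979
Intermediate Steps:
R(k) = 1
-29850 + (-106*R(9) - 23) = -29850 + (-106*1 - 23) = -29850 + (-106 - 23) = -29850 - 129 = -29979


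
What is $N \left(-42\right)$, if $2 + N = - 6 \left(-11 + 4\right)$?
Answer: $-1680$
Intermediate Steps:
$N = 40$ ($N = -2 - 6 \left(-11 + 4\right) = -2 - -42 = -2 + 42 = 40$)
$N \left(-42\right) = 40 \left(-42\right) = -1680$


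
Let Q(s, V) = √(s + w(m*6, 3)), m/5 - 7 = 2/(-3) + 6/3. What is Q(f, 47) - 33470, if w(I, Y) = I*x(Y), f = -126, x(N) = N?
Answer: -33470 + 4*√39 ≈ -33445.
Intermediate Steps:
m = 125/3 (m = 35 + 5*(2/(-3) + 6/3) = 35 + 5*(2*(-⅓) + 6*(⅓)) = 35 + 5*(-⅔ + 2) = 35 + 5*(4/3) = 35 + 20/3 = 125/3 ≈ 41.667)
w(I, Y) = I*Y
Q(s, V) = √(750 + s) (Q(s, V) = √(s + ((125/3)*6)*3) = √(s + 250*3) = √(s + 750) = √(750 + s))
Q(f, 47) - 33470 = √(750 - 126) - 33470 = √624 - 33470 = 4*√39 - 33470 = -33470 + 4*√39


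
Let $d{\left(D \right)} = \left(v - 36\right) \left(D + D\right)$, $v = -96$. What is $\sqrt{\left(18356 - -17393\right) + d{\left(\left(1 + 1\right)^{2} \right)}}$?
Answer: $\sqrt{34693} \approx 186.26$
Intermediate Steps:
$d{\left(D \right)} = - 264 D$ ($d{\left(D \right)} = \left(-96 - 36\right) \left(D + D\right) = - 132 \cdot 2 D = - 264 D$)
$\sqrt{\left(18356 - -17393\right) + d{\left(\left(1 + 1\right)^{2} \right)}} = \sqrt{\left(18356 - -17393\right) - 264 \left(1 + 1\right)^{2}} = \sqrt{\left(18356 + 17393\right) - 264 \cdot 2^{2}} = \sqrt{35749 - 1056} = \sqrt{34693}$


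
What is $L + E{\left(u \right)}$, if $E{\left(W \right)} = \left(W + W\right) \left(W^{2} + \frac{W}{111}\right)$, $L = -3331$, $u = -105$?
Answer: $- \frac{85780147}{37} \approx -2.3184 \cdot 10^{6}$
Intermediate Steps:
$E{\left(W \right)} = 2 W \left(W^{2} + \frac{W}{111}\right)$ ($E{\left(W \right)} = 2 W \left(W^{2} + W \frac{1}{111}\right) = 2 W \left(W^{2} + \frac{W}{111}\right)$)
$L + E{\left(u \right)} = -3331 + \left(-105\right)^{2} \left(\frac{2}{111} + 2 \left(-105\right)\right) = -3331 + 11025 \left(\frac{2}{111} - 210\right) = -3331 + 11025 \left(- \frac{23308}{111}\right) = -3331 - \frac{85656900}{37} = - \frac{85780147}{37}$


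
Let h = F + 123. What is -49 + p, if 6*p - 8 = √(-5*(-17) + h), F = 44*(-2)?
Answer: -143/3 + √30/3 ≈ -45.841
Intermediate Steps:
F = -88
h = 35 (h = -88 + 123 = 35)
p = 4/3 + √30/3 (p = 4/3 + √(-5*(-17) + 35)/6 = 4/3 + √(85 + 35)/6 = 4/3 + √120/6 = 4/3 + (2*√30)/6 = 4/3 + √30/3 ≈ 3.1591)
-49 + p = -49 + (4/3 + √30/3) = -143/3 + √30/3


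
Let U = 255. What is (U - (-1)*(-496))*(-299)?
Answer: 72059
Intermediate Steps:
(U - (-1)*(-496))*(-299) = (255 - (-1)*(-496))*(-299) = (255 - 1*496)*(-299) = (255 - 496)*(-299) = -241*(-299) = 72059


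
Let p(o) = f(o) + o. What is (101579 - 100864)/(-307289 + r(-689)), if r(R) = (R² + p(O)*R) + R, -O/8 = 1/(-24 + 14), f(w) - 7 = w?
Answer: 3575/804088 ≈ 0.0044460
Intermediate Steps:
f(w) = 7 + w
O = ⅘ (O = -8/(-24 + 14) = -8/(-10) = -8*(-⅒) = ⅘ ≈ 0.80000)
p(o) = 7 + 2*o (p(o) = (7 + o) + o = 7 + 2*o)
r(R) = R² + 48*R/5 (r(R) = (R² + (7 + 2*(⅘))*R) + R = (R² + (7 + 8/5)*R) + R = (R² + 43*R/5) + R = R² + 48*R/5)
(101579 - 100864)/(-307289 + r(-689)) = (101579 - 100864)/(-307289 + (⅕)*(-689)*(48 + 5*(-689))) = 715/(-307289 + (⅕)*(-689)*(48 - 3445)) = 715/(-307289 + (⅕)*(-689)*(-3397)) = 715/(-307289 + 2340533/5) = 715/(804088/5) = 715*(5/804088) = 3575/804088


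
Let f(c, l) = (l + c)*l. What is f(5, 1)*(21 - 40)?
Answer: -114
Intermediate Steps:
f(c, l) = l*(c + l) (f(c, l) = (c + l)*l = l*(c + l))
f(5, 1)*(21 - 40) = (1*(5 + 1))*(21 - 40) = (1*6)*(-19) = 6*(-19) = -114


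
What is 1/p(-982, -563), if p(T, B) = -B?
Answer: 1/563 ≈ 0.0017762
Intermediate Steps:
1/p(-982, -563) = 1/(-1*(-563)) = 1/563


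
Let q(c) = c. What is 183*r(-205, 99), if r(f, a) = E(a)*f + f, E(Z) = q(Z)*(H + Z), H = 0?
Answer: -367722030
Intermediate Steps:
E(Z) = Z² (E(Z) = Z*(0 + Z) = Z*Z = Z²)
r(f, a) = f + f*a² (r(f, a) = a²*f + f = f*a² + f = f + f*a²)
183*r(-205, 99) = 183*(-205*(1 + 99²)) = 183*(-205*(1 + 9801)) = 183*(-205*9802) = 183*(-2009410) = -367722030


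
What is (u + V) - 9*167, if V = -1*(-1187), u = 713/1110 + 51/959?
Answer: -335638463/1064490 ≈ -315.30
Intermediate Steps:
u = 740377/1064490 (u = 713*(1/1110) + 51*(1/959) = 713/1110 + 51/959 = 740377/1064490 ≈ 0.69552)
V = 1187
(u + V) - 9*167 = (740377/1064490 + 1187) - 9*167 = 1264290007/1064490 - 1503 = -335638463/1064490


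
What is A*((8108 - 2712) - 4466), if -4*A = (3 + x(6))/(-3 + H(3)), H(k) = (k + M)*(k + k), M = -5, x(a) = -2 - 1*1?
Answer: 0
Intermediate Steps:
x(a) = -3 (x(a) = -2 - 1 = -3)
H(k) = 2*k*(-5 + k) (H(k) = (k - 5)*(k + k) = (-5 + k)*(2*k) = 2*k*(-5 + k))
A = 0 (A = -(3 - 3)/(4*(-3 + 2*3*(-5 + 3))) = -0/(-3 + 2*3*(-2)) = -0/(-3 - 12) = -0/(-15) = -0*(-1)/15 = -1/4*0 = 0)
A*((8108 - 2712) - 4466) = 0*((8108 - 2712) - 4466) = 0*(5396 - 4466) = 0*930 = 0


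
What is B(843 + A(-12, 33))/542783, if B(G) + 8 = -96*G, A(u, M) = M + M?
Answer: -87272/542783 ≈ -0.16079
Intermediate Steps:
A(u, M) = 2*M
B(G) = -8 - 96*G
B(843 + A(-12, 33))/542783 = (-8 - 96*(843 + 2*33))/542783 = (-8 - 96*(843 + 66))*(1/542783) = (-8 - 96*909)*(1/542783) = (-8 - 87264)*(1/542783) = -87272*1/542783 = -87272/542783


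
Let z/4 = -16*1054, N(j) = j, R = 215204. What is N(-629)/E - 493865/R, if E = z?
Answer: -487923443/213482368 ≈ -2.2855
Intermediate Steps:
z = -67456 (z = 4*(-16*1054) = 4*(-16864) = -67456)
E = -67456
N(-629)/E - 493865/R = -629/(-67456) - 493865/215204 = -629*(-1/67456) - 493865*1/215204 = 37/3968 - 493865/215204 = -487923443/213482368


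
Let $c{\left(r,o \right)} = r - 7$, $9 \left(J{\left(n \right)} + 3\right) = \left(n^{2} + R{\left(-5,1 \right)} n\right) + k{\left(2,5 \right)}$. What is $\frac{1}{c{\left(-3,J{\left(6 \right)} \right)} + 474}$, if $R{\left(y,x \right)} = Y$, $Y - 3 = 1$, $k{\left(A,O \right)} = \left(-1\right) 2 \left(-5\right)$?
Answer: $\frac{1}{464} \approx 0.0021552$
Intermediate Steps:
$k{\left(A,O \right)} = 10$ ($k{\left(A,O \right)} = \left(-2\right) \left(-5\right) = 10$)
$Y = 4$ ($Y = 3 + 1 = 4$)
$R{\left(y,x \right)} = 4$
$J{\left(n \right)} = - \frac{17}{9} + \frac{n^{2}}{9} + \frac{4 n}{9}$ ($J{\left(n \right)} = -3 + \frac{\left(n^{2} + 4 n\right) + 10}{9} = -3 + \frac{10 + n^{2} + 4 n}{9} = -3 + \left(\frac{10}{9} + \frac{n^{2}}{9} + \frac{4 n}{9}\right) = - \frac{17}{9} + \frac{n^{2}}{9} + \frac{4 n}{9}$)
$c{\left(r,o \right)} = -7 + r$
$\frac{1}{c{\left(-3,J{\left(6 \right)} \right)} + 474} = \frac{1}{\left(-7 - 3\right) + 474} = \frac{1}{-10 + 474} = \frac{1}{464}$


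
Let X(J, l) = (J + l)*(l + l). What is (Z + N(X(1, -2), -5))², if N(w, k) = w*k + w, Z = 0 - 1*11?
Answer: 729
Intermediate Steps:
Z = -11 (Z = 0 - 11 = -11)
X(J, l) = 2*l*(J + l) (X(J, l) = (J + l)*(2*l) = 2*l*(J + l))
N(w, k) = w + k*w (N(w, k) = k*w + w = w + k*w)
(Z + N(X(1, -2), -5))² = (-11 + (2*(-2)*(1 - 2))*(1 - 5))² = (-11 + (2*(-2)*(-1))*(-4))² = (-11 + 4*(-4))² = (-11 - 16)² = (-27)² = 729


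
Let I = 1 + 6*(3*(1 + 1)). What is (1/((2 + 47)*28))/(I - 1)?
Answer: 1/49392 ≈ 2.0246e-5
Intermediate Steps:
I = 37 (I = 1 + 6*(3*2) = 1 + 6*6 = 1 + 36 = 37)
(1/((2 + 47)*28))/(I - 1) = (1/((2 + 47)*28))/(37 - 1) = ((1/28)/49)/36 = ((1/49)*(1/28))*(1/36) = (1/1372)*(1/36) = 1/49392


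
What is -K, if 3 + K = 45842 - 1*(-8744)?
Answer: -54583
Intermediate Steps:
K = 54583 (K = -3 + (45842 - 1*(-8744)) = -3 + (45842 + 8744) = -3 + 54586 = 54583)
-K = -1*54583 = -54583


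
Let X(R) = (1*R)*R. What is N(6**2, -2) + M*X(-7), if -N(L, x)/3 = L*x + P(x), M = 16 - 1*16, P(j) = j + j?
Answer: 228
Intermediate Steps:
P(j) = 2*j
M = 0 (M = 16 - 16 = 0)
X(R) = R**2 (X(R) = R*R = R**2)
N(L, x) = -6*x - 3*L*x (N(L, x) = -3*(L*x + 2*x) = -3*(2*x + L*x) = -6*x - 3*L*x)
N(6**2, -2) + M*X(-7) = 3*(-2)*(-2 - 1*6**2) + 0*(-7)**2 = 3*(-2)*(-2 - 1*36) + 0*49 = 3*(-2)*(-2 - 36) + 0 = 3*(-2)*(-38) + 0 = 228 + 0 = 228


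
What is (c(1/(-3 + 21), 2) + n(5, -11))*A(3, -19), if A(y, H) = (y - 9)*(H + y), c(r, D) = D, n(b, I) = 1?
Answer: 288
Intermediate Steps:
A(y, H) = (-9 + y)*(H + y)
(c(1/(-3 + 21), 2) + n(5, -11))*A(3, -19) = (2 + 1)*(3² - 9*(-19) - 9*3 - 19*3) = 3*(9 + 171 - 27 - 57) = 3*96 = 288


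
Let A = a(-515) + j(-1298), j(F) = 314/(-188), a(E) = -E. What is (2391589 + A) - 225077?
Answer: 203700381/94 ≈ 2.1670e+6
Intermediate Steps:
j(F) = -157/94 (j(F) = 314*(-1/188) = -157/94)
A = 48253/94 (A = -1*(-515) - 157/94 = 515 - 157/94 = 48253/94 ≈ 513.33)
(2391589 + A) - 225077 = (2391589 + 48253/94) - 225077 = 224857619/94 - 225077 = 203700381/94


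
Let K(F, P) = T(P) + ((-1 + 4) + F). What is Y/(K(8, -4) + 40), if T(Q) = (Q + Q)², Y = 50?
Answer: 10/23 ≈ 0.43478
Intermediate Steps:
T(Q) = 4*Q² (T(Q) = (2*Q)² = 4*Q²)
K(F, P) = 3 + F + 4*P² (K(F, P) = 4*P² + ((-1 + 4) + F) = 4*P² + (3 + F) = 3 + F + 4*P²)
Y/(K(8, -4) + 40) = 50/((3 + 8 + 4*(-4)²) + 40) = 50/((3 + 8 + 4*16) + 40) = 50/((3 + 8 + 64) + 40) = 50/(75 + 40) = 50/115 = 50*(1/115) = 10/23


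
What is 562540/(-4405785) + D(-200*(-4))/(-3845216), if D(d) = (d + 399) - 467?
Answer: -108315642163/847059748728 ≈ -0.12787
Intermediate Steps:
D(d) = -68 + d (D(d) = (399 + d) - 467 = -68 + d)
562540/(-4405785) + D(-200*(-4))/(-3845216) = 562540/(-4405785) + (-68 - 200*(-4))/(-3845216) = 562540*(-1/4405785) + (-68 + 800)*(-1/3845216) = -112508/881157 + 732*(-1/3845216) = -112508/881157 - 183/961304 = -108315642163/847059748728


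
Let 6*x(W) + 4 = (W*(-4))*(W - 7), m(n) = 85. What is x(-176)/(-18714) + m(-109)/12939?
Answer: 139712762/121070223 ≈ 1.1540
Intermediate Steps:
x(W) = -⅔ - 2*W*(-7 + W)/3 (x(W) = -⅔ + ((W*(-4))*(W - 7))/6 = -⅔ + ((-4*W)*(-7 + W))/6 = -⅔ + (-4*W*(-7 + W))/6 = -⅔ - 2*W*(-7 + W)/3)
x(-176)/(-18714) + m(-109)/12939 = (-⅔ - ⅔*(-176)² + (14/3)*(-176))/(-18714) + 85/12939 = (-⅔ - ⅔*30976 - 2464/3)*(-1/18714) + 85*(1/12939) = (-⅔ - 61952/3 - 2464/3)*(-1/18714) + 85/12939 = -64418/3*(-1/18714) + 85/12939 = 32209/28071 + 85/12939 = 139712762/121070223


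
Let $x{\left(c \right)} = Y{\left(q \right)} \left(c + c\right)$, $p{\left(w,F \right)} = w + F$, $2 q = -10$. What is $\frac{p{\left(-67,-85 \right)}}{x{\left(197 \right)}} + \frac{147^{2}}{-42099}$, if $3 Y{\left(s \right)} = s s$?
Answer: $- \frac{38674299}{69112525} \approx -0.55958$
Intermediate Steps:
$q = -5$ ($q = \frac{1}{2} \left(-10\right) = -5$)
$p{\left(w,F \right)} = F + w$
$Y{\left(s \right)} = \frac{s^{2}}{3}$ ($Y{\left(s \right)} = \frac{s s}{3} = \frac{s^{2}}{3}$)
$x{\left(c \right)} = \frac{50 c}{3}$ ($x{\left(c \right)} = \frac{\left(-5\right)^{2}}{3} \left(c + c\right) = \frac{1}{3} \cdot 25 \cdot 2 c = \frac{25 \cdot 2 c}{3} = \frac{50 c}{3}$)
$\frac{p{\left(-67,-85 \right)}}{x{\left(197 \right)}} + \frac{147^{2}}{-42099} = \frac{-85 - 67}{\frac{50}{3} \cdot 197} + \frac{147^{2}}{-42099} = - \frac{152}{\frac{9850}{3}} + 21609 \left(- \frac{1}{42099}\right) = \left(-152\right) \frac{3}{9850} - \frac{7203}{14033} = - \frac{228}{4925} - \frac{7203}{14033} = - \frac{38674299}{69112525}$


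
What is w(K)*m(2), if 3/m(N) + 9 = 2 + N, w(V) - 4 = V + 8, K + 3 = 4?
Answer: -39/5 ≈ -7.8000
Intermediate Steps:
K = 1 (K = -3 + 4 = 1)
w(V) = 12 + V (w(V) = 4 + (V + 8) = 4 + (8 + V) = 12 + V)
m(N) = 3/(-7 + N) (m(N) = 3/(-9 + (2 + N)) = 3/(-7 + N))
w(K)*m(2) = (12 + 1)*(3/(-7 + 2)) = 13*(3/(-5)) = 13*(3*(-⅕)) = 13*(-⅗) = -39/5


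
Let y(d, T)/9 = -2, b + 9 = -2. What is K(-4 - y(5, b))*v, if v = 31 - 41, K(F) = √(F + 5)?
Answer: -10*√19 ≈ -43.589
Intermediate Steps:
b = -11 (b = -9 - 2 = -11)
y(d, T) = -18 (y(d, T) = 9*(-2) = -18)
K(F) = √(5 + F)
v = -10
K(-4 - y(5, b))*v = √(5 + (-4 - 1*(-18)))*(-10) = √(5 + (-4 + 18))*(-10) = √(5 + 14)*(-10) = √19*(-10) = -10*√19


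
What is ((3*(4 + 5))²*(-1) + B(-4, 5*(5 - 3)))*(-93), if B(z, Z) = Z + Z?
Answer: 65937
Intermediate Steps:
B(z, Z) = 2*Z
((3*(4 + 5))²*(-1) + B(-4, 5*(5 - 3)))*(-93) = ((3*(4 + 5))²*(-1) + 2*(5*(5 - 3)))*(-93) = ((3*9)²*(-1) + 2*(5*2))*(-93) = (27²*(-1) + 2*10)*(-93) = (729*(-1) + 20)*(-93) = (-729 + 20)*(-93) = -709*(-93) = 65937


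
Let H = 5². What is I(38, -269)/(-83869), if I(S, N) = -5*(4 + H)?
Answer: 145/83869 ≈ 0.0017289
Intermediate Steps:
H = 25
I(S, N) = -145 (I(S, N) = -5*(4 + 25) = -5*29 = -145)
I(38, -269)/(-83869) = -145/(-83869) = -145*(-1/83869) = 145/83869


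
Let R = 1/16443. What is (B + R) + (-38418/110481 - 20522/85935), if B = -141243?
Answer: -349999095402120592/2477982215835 ≈ -1.4124e+5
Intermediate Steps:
R = 1/16443 ≈ 6.0816e-5
(B + R) + (-38418/110481 - 20522/85935) = (-141243 + 1/16443) + (-38418/110481 - 20522/85935) = -2322458648/16443 + (-38418*1/110481 - 20522*1/85935) = -2322458648/16443 + (-12806/36827 - 20522/85935) = -2322458648/16443 - 1856247304/3164728245 = -349999095402120592/2477982215835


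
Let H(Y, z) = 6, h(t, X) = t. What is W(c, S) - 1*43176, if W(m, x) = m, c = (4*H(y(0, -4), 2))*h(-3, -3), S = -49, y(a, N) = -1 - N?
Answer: -43248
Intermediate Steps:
c = -72 (c = (4*6)*(-3) = 24*(-3) = -72)
W(c, S) - 1*43176 = -72 - 1*43176 = -72 - 43176 = -43248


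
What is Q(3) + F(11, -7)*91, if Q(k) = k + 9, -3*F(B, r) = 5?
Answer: -419/3 ≈ -139.67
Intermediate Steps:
F(B, r) = -5/3 (F(B, r) = -⅓*5 = -5/3)
Q(k) = 9 + k
Q(3) + F(11, -7)*91 = (9 + 3) - 5/3*91 = 12 - 455/3 = -419/3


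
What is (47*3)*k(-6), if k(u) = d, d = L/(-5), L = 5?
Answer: -141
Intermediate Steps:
d = -1 (d = 5/(-5) = 5*(-⅕) = -1)
k(u) = -1
(47*3)*k(-6) = (47*3)*(-1) = 141*(-1) = -141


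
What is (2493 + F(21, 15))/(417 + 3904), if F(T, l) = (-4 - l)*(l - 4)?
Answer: 2284/4321 ≈ 0.52858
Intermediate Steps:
F(T, l) = (-4 + l)*(-4 - l) (F(T, l) = (-4 - l)*(-4 + l) = (-4 + l)*(-4 - l))
(2493 + F(21, 15))/(417 + 3904) = (2493 + (16 - 1*15²))/(417 + 3904) = (2493 + (16 - 1*225))/4321 = (2493 + (16 - 225))*(1/4321) = (2493 - 209)*(1/4321) = 2284*(1/4321) = 2284/4321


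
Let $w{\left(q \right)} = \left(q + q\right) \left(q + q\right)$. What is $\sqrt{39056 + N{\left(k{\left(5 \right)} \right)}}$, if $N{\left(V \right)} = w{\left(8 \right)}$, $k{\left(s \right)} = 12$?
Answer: $12 \sqrt{273} \approx 198.27$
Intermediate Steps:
$w{\left(q \right)} = 4 q^{2}$ ($w{\left(q \right)} = 2 q 2 q = 4 q^{2}$)
$N{\left(V \right)} = 256$ ($N{\left(V \right)} = 4 \cdot 8^{2} = 4 \cdot 64 = 256$)
$\sqrt{39056 + N{\left(k{\left(5 \right)} \right)}} = \sqrt{39056 + 256} = \sqrt{39312} = 12 \sqrt{273}$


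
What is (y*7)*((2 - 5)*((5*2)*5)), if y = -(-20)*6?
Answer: -126000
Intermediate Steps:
y = 120 (y = -5*(-24) = 120)
(y*7)*((2 - 5)*((5*2)*5)) = (120*7)*((2 - 5)*((5*2)*5)) = 840*(-30*5) = 840*(-3*50) = 840*(-150) = -126000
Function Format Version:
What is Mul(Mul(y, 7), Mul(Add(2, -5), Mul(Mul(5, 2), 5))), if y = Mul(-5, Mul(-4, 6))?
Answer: -126000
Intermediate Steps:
y = 120 (y = Mul(-5, -24) = 120)
Mul(Mul(y, 7), Mul(Add(2, -5), Mul(Mul(5, 2), 5))) = Mul(Mul(120, 7), Mul(Add(2, -5), Mul(Mul(5, 2), 5))) = Mul(840, Mul(-3, Mul(10, 5))) = Mul(840, Mul(-3, 50)) = Mul(840, -150) = -126000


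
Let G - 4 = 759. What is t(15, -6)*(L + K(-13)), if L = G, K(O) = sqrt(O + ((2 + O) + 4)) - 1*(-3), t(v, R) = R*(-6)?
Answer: 27576 + 72*I*sqrt(5) ≈ 27576.0 + 161.0*I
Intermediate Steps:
G = 763 (G = 4 + 759 = 763)
t(v, R) = -6*R
K(O) = 3 + sqrt(6 + 2*O) (K(O) = sqrt(O + (6 + O)) + 3 = sqrt(6 + 2*O) + 3 = 3 + sqrt(6 + 2*O))
L = 763
t(15, -6)*(L + K(-13)) = (-6*(-6))*(763 + (3 + sqrt(6 + 2*(-13)))) = 36*(763 + (3 + sqrt(6 - 26))) = 36*(763 + (3 + sqrt(-20))) = 36*(763 + (3 + 2*I*sqrt(5))) = 36*(766 + 2*I*sqrt(5)) = 27576 + 72*I*sqrt(5)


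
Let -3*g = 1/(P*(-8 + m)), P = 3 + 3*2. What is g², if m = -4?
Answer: 1/104976 ≈ 9.5260e-6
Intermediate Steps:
P = 9 (P = 3 + 6 = 9)
g = 1/324 (g = -1/(9*(-8 - 4))/3 = -1/(3*(9*(-12))) = -⅓/(-108) = -⅓*(-1/108) = 1/324 ≈ 0.0030864)
g² = (1/324)² = 1/104976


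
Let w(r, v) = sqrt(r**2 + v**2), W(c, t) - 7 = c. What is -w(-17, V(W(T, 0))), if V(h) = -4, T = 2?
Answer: -sqrt(305) ≈ -17.464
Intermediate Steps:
W(c, t) = 7 + c
-w(-17, V(W(T, 0))) = -sqrt((-17)**2 + (-4)**2) = -sqrt(289 + 16) = -sqrt(305)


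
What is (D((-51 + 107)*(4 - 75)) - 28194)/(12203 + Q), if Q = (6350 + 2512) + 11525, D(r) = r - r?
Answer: -14097/16295 ≈ -0.86511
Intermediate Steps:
D(r) = 0
Q = 20387 (Q = 8862 + 11525 = 20387)
(D((-51 + 107)*(4 - 75)) - 28194)/(12203 + Q) = (0 - 28194)/(12203 + 20387) = -28194/32590 = -28194*1/32590 = -14097/16295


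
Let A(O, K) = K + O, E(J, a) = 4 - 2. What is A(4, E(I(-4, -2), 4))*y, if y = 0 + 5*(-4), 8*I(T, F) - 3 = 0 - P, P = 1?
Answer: -120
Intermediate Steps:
I(T, F) = ¼ (I(T, F) = 3/8 + (0 - 1*1)/8 = 3/8 + (0 - 1)/8 = 3/8 + (⅛)*(-1) = 3/8 - ⅛ = ¼)
E(J, a) = 2
y = -20 (y = 0 - 20 = -20)
A(4, E(I(-4, -2), 4))*y = (2 + 4)*(-20) = 6*(-20) = -120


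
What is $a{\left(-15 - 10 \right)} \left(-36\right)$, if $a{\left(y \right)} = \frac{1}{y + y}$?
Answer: $\frac{18}{25} \approx 0.72$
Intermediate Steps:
$a{\left(y \right)} = \frac{1}{2 y}$
$a{\left(-15 - 10 \right)} \left(-36\right) = \frac{1}{2 \left(-15 - 10\right)} \left(-36\right) = \frac{1}{2 \left(-25\right)} \left(-36\right) = \frac{1}{2} \left(- \frac{1}{25}\right) \left(-36\right) = \left(- \frac{1}{50}\right) \left(-36\right) = \frac{18}{25}$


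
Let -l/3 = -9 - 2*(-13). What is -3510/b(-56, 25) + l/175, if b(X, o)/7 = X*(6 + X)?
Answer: -4611/9800 ≈ -0.47051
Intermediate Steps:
b(X, o) = 7*X*(6 + X) (b(X, o) = 7*(X*(6 + X)) = 7*X*(6 + X))
l = -51 (l = -3*(-9 - 2*(-13)) = -3*(-9 + 26) = -3*17 = -51)
-3510/b(-56, 25) + l/175 = -3510*(-1/(392*(6 - 56))) - 51/175 = -3510/(7*(-56)*(-50)) - 51*1/175 = -3510/19600 - 51/175 = -3510*1/19600 - 51/175 = -351/1960 - 51/175 = -4611/9800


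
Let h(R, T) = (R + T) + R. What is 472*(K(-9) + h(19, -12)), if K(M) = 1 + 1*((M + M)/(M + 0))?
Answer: 13688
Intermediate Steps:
K(M) = 3 (K(M) = 1 + 1*((2*M)/M) = 1 + 1*2 = 1 + 2 = 3)
h(R, T) = T + 2*R
472*(K(-9) + h(19, -12)) = 472*(3 + (-12 + 2*19)) = 472*(3 + (-12 + 38)) = 472*(3 + 26) = 472*29 = 13688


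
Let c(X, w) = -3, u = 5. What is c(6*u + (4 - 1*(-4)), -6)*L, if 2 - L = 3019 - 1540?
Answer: 4431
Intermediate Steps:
L = -1477 (L = 2 - (3019 - 1540) = 2 - 1*1479 = 2 - 1479 = -1477)
c(6*u + (4 - 1*(-4)), -6)*L = -3*(-1477) = 4431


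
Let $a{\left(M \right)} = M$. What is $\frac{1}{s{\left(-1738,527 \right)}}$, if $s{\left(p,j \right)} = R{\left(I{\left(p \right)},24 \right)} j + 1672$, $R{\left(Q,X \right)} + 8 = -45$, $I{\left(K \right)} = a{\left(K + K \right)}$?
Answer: $- \frac{1}{26259} \approx -3.8082 \cdot 10^{-5}$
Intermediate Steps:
$I{\left(K \right)} = 2 K$ ($I{\left(K \right)} = K + K = 2 K$)
$R{\left(Q,X \right)} = -53$ ($R{\left(Q,X \right)} = -8 - 45 = -53$)
$s{\left(p,j \right)} = 1672 - 53 j$ ($s{\left(p,j \right)} = - 53 j + 1672 = 1672 - 53 j$)
$\frac{1}{s{\left(-1738,527 \right)}} = \frac{1}{1672 - 27931} = \frac{1}{-26259} = - \frac{1}{26259}$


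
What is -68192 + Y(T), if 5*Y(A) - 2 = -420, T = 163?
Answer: -341378/5 ≈ -68276.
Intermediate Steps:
Y(A) = -418/5 (Y(A) = 2/5 + (1/5)*(-420) = 2/5 - 84 = -418/5)
-68192 + Y(T) = -68192 - 418/5 = -341378/5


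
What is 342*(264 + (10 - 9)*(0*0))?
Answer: 90288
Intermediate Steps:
342*(264 + (10 - 9)*(0*0)) = 342*(264 + 1*0) = 342*(264 + 0) = 342*264 = 90288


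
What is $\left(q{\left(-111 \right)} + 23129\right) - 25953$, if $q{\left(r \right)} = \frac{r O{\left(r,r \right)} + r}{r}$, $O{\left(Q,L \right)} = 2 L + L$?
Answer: $-3156$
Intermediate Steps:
$O{\left(Q,L \right)} = 3 L$
$q{\left(r \right)} = \frac{r + 3 r^{2}}{r}$ ($q{\left(r \right)} = \frac{r 3 r + r}{r} = \frac{3 r^{2} + r}{r} = \frac{r + 3 r^{2}}{r}$)
$\left(q{\left(-111 \right)} + 23129\right) - 25953 = \left(\left(1 + 3 \left(-111\right)\right) + 23129\right) - 25953 = \left(\left(1 - 333\right) + 23129\right) - 25953 = \left(-332 + 23129\right) - 25953 = 22797 - 25953 = -3156$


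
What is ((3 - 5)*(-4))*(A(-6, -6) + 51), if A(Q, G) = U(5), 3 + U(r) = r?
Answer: 424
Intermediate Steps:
U(r) = -3 + r
A(Q, G) = 2 (A(Q, G) = -3 + 5 = 2)
((3 - 5)*(-4))*(A(-6, -6) + 51) = ((3 - 5)*(-4))*(2 + 51) = -2*(-4)*53 = 8*53 = 424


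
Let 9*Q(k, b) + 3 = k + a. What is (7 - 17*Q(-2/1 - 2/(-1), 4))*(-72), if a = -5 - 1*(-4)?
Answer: -1048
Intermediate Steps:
a = -1 (a = -5 + 4 = -1)
Q(k, b) = -4/9 + k/9 (Q(k, b) = -⅓ + (k - 1)/9 = -⅓ + (-1 + k)/9 = -⅓ + (-⅑ + k/9) = -4/9 + k/9)
(7 - 17*Q(-2/1 - 2/(-1), 4))*(-72) = (7 - 17*(-4/9 + (-2/1 - 2/(-1))/9))*(-72) = (7 - 17*(-4/9 + (-2*1 - 2*(-1))/9))*(-72) = (7 - 17*(-4/9 + (-2 + 2)/9))*(-72) = (7 - 17*(-4/9 + (⅑)*0))*(-72) = (7 - 17*(-4/9 + 0))*(-72) = (7 - 17*(-4/9))*(-72) = (7 + 68/9)*(-72) = (131/9)*(-72) = -1048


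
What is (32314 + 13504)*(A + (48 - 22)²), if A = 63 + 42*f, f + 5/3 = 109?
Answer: 240407046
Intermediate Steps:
f = 322/3 (f = -5/3 + 109 = 322/3 ≈ 107.33)
A = 4571 (A = 63 + 42*(322/3) = 63 + 4508 = 4571)
(32314 + 13504)*(A + (48 - 22)²) = (32314 + 13504)*(4571 + (48 - 22)²) = 45818*(4571 + 26²) = 45818*(4571 + 676) = 45818*5247 = 240407046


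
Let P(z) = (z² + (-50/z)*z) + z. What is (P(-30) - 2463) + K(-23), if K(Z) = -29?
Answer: -1672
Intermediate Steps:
P(z) = -50 + z + z² (P(z) = (z² - 50) + z = (-50 + z²) + z = -50 + z + z²)
(P(-30) - 2463) + K(-23) = ((-50 - 30 + (-30)²) - 2463) - 29 = ((-50 - 30 + 900) - 2463) - 29 = (820 - 2463) - 29 = -1643 - 29 = -1672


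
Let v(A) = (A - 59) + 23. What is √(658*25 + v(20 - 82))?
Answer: 4*√1022 ≈ 127.88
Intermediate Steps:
v(A) = -36 + A (v(A) = (-59 + A) + 23 = -36 + A)
√(658*25 + v(20 - 82)) = √(658*25 + (-36 + (20 - 82))) = √(16450 + (-36 - 62)) = √(16450 - 98) = √16352 = 4*√1022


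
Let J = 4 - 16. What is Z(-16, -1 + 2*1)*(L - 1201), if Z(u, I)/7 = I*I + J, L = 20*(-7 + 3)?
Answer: 98637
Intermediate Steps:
J = -12
L = -80 (L = 20*(-4) = -80)
Z(u, I) = -84 + 7*I² (Z(u, I) = 7*(I*I - 12) = 7*(I² - 12) = 7*(-12 + I²) = -84 + 7*I²)
Z(-16, -1 + 2*1)*(L - 1201) = (-84 + 7*(-1 + 2*1)²)*(-80 - 1201) = (-84 + 7*(-1 + 2)²)*(-1281) = (-84 + 7*1²)*(-1281) = (-84 + 7*1)*(-1281) = (-84 + 7)*(-1281) = -77*(-1281) = 98637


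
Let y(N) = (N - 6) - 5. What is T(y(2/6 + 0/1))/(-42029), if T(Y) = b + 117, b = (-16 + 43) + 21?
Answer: -165/42029 ≈ -0.0039259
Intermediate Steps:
b = 48 (b = 27 + 21 = 48)
y(N) = -11 + N (y(N) = (-6 + N) - 5 = -11 + N)
T(Y) = 165 (T(Y) = 48 + 117 = 165)
T(y(2/6 + 0/1))/(-42029) = 165/(-42029) = 165*(-1/42029) = -165/42029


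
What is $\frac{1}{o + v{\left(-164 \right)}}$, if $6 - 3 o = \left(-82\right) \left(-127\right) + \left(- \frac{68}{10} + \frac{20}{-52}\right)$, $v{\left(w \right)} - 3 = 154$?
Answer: $- \frac{65}{215146} \approx -0.00030212$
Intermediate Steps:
$v{\left(w \right)} = 157$ ($v{\left(w \right)} = 3 + 154 = 157$)
$o = - \frac{225351}{65}$ ($o = 2 - \frac{\left(-82\right) \left(-127\right) + \left(- \frac{68}{10} + \frac{20}{-52}\right)}{3} = 2 - \frac{10414 + \left(\left(-68\right) \frac{1}{10} + 20 \left(- \frac{1}{52}\right)\right)}{3} = 2 - \frac{10414 - \frac{467}{65}}{3} = 2 - \frac{225481}{65} = - \frac{225351}{65} \approx -3466.9$)
$\frac{1}{o + v{\left(-164 \right)}} = \frac{1}{- \frac{225351}{65} + 157} = \frac{1}{- \frac{215146}{65}} = - \frac{65}{215146}$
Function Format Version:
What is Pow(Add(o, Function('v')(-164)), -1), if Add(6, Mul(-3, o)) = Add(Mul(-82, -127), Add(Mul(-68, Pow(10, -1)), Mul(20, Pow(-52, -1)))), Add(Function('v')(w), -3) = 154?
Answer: Rational(-65, 215146) ≈ -0.00030212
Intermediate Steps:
Function('v')(w) = 157 (Function('v')(w) = Add(3, 154) = 157)
o = Rational(-225351, 65) (o = Add(2, Mul(Rational(-1, 3), Add(Mul(-82, -127), Add(Mul(-68, Pow(10, -1)), Mul(20, Pow(-52, -1)))))) = Add(2, Mul(Rational(-1, 3), Add(10414, Add(Mul(-68, Rational(1, 10)), Mul(20, Rational(-1, 52)))))) = Add(2, Mul(Rational(-1, 3), Add(10414, Add(Rational(-34, 5), Rational(-5, 13))))) = Add(2, Mul(Rational(-1, 3), Add(10414, Rational(-467, 65)))) = Add(2, Mul(Rational(-1, 3), Rational(676443, 65))) = Add(2, Rational(-225481, 65)) = Rational(-225351, 65) ≈ -3466.9)
Pow(Add(o, Function('v')(-164)), -1) = Pow(Add(Rational(-225351, 65), 157), -1) = Pow(Rational(-215146, 65), -1) = Rational(-65, 215146)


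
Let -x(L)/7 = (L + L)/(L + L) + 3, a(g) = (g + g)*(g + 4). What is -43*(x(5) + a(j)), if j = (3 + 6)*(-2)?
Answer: -20468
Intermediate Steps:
j = -18 (j = 9*(-2) = -18)
a(g) = 2*g*(4 + g) (a(g) = (2*g)*(4 + g) = 2*g*(4 + g))
x(L) = -28 (x(L) = -7*((L + L)/(L + L) + 3) = -7*((2*L)/((2*L)) + 3) = -7*((2*L)*(1/(2*L)) + 3) = -7*(1 + 3) = -7*4 = -28)
-43*(x(5) + a(j)) = -43*(-28 + 2*(-18)*(4 - 18)) = -43*(-28 + 2*(-18)*(-14)) = -43*(-28 + 504) = -43*476 = -20468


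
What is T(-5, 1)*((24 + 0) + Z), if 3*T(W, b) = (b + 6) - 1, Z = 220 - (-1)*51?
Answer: 590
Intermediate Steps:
Z = 271 (Z = 220 - 1*(-51) = 220 + 51 = 271)
T(W, b) = 5/3 + b/3 (T(W, b) = ((b + 6) - 1)/3 = ((6 + b) - 1)/3 = (5 + b)/3 = 5/3 + b/3)
T(-5, 1)*((24 + 0) + Z) = (5/3 + (⅓)*1)*((24 + 0) + 271) = (5/3 + ⅓)*(24 + 271) = 2*295 = 590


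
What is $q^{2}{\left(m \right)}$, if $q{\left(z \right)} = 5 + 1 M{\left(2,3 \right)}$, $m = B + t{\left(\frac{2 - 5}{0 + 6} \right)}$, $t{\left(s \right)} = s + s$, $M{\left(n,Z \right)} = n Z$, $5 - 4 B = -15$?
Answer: $121$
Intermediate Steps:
$B = 5$ ($B = \frac{5}{4} - - \frac{15}{4} = \frac{5}{4} + \frac{15}{4} = 5$)
$M{\left(n,Z \right)} = Z n$
$t{\left(s \right)} = 2 s$
$m = 4$ ($m = 5 + 2 \frac{2 - 5}{0 + 6} = 5 + 2 \left(- \frac{3}{6}\right) = 5 + 2 \left(\left(-3\right) \frac{1}{6}\right) = 5 + 2 \left(- \frac{1}{2}\right) = 5 - 1 = 4$)
$q{\left(z \right)} = 11$ ($q{\left(z \right)} = 5 + 1 \cdot 3 \cdot 2 = 5 + 1 \cdot 6 = 5 + 6 = 11$)
$q^{2}{\left(m \right)} = 11^{2} = 121$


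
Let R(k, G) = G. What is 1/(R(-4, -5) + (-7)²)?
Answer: 1/44 ≈ 0.022727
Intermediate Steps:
1/(R(-4, -5) + (-7)²) = 1/(-5 + (-7)²) = 1/(-5 + 49) = 1/44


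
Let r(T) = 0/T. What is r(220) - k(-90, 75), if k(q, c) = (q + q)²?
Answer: -32400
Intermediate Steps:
r(T) = 0
k(q, c) = 4*q² (k(q, c) = (2*q)² = 4*q²)
r(220) - k(-90, 75) = 0 - 4*(-90)² = 0 - 4*8100 = 0 - 1*32400 = 0 - 32400 = -32400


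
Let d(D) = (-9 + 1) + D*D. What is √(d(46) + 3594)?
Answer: √5702 ≈ 75.512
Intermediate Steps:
d(D) = -8 + D²
√(d(46) + 3594) = √((-8 + 46²) + 3594) = √((-8 + 2116) + 3594) = √(2108 + 3594) = √5702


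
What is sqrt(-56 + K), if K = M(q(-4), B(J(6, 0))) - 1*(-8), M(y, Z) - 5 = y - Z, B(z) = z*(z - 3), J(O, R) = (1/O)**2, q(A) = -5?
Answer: I*sqrt(62101)/36 ≈ 6.9222*I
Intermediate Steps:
J(O, R) = O**(-2)
B(z) = z*(-3 + z)
M(y, Z) = 5 + y - Z (M(y, Z) = 5 + (y - Z) = 5 + y - Z)
K = 10475/1296 (K = (5 - 5 - (-3 + 6**(-2))/6**2) - 1*(-8) = (5 - 5 - (-3 + 1/36)/36) + 8 = (5 - 5 - (-107)/(36*36)) + 8 = (5 - 5 - 1*(-107/1296)) + 8 = (5 - 5 + 107/1296) + 8 = 107/1296 + 8 = 10475/1296 ≈ 8.0826)
sqrt(-56 + K) = sqrt(-56 + 10475/1296) = sqrt(-62101/1296) = I*sqrt(62101)/36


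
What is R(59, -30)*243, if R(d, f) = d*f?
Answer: -430110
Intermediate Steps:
R(59, -30)*243 = (59*(-30))*243 = -1770*243 = -430110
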